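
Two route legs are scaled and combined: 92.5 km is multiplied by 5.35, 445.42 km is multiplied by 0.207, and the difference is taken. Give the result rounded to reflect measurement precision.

403 km

92.5 × 5.35 = 494.875 → 495 km (3 s.f., last digit at the 10^0 place).
445.42 × 0.207 = 92.20194 → 92.2 km (3 s.f., last digit at the 10^-1 place).
Difference: 402.67306 km; keep the coarser place, 10^0.
Result: 403 km.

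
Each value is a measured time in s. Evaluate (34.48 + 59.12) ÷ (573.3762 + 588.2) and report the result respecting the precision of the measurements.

0.08058

34.48 + 59.12 = 93.60, limited to 2 d.p. → 4 s.f.; 573.3762 + 588.2 = 1161.5762, limited to 1 d.p. → 5 s.f.
Carrying full precision, 93.60 ÷ 1161.5762 = 0.0805801634021…; keep min(4, 5) = 4 s.f.
Rounded to 4 significant figures: 0.08058.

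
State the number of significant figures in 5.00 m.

5.00: trailing zeros after a decimal point are significant.

3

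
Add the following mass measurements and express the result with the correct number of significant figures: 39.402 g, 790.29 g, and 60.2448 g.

39.402 g + 790.29 g + 60.2448 g = 889.9368 g.
Addition/subtraction keeps the fewest decimal places: 39.402 → 3 decimal places, 790.29 → 2 decimal places, 60.2448 → 4 decimal places; limit is 2.
Rounded to 2 decimal places: 889.94 g.

889.94 g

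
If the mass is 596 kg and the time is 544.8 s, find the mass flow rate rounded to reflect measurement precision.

1.09 kg/s

mass flow rate = 596 kg ÷ 544.8 s = 1.093979442… kg/s.
596 has 3 significant figures; 544.8 has 4.
Division/multiplication keeps the fewest: 3 significant figures.
Rounded: 1.09 kg/s.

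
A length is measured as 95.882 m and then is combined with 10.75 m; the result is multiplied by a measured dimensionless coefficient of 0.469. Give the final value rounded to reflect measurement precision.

50.0 m

95.882 m + 10.75 m = 106.632 m; the sum is limited to 2 decimal places (5 s.f.).
Carrying full precision, 106.632 × 0.469 = 50.010408 m; 0.469 has 3 s.f., so the result keeps min(5, 3) = 3 s.f.
Rounded to 3 significant figures: 50.0 m.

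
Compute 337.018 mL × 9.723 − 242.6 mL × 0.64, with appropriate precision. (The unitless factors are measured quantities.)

337.018 × 9.723 = 3276.826014 → 3277 mL (4 s.f., last digit at the 10^0 place).
242.6 × 0.64 = 155.264 → 1.6 × 10² mL (2 s.f., last digit at the 10^1 place).
Difference: 3121.562014 mL; keep the coarser place, 10^1.
Result: 3.12 × 10³ mL.

3.12 × 10³ mL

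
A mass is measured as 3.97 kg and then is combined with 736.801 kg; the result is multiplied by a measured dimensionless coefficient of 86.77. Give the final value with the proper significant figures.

6.428 × 10⁴ kg

3.97 kg + 736.801 kg = 740.771 kg; the sum is limited to 2 decimal places (5 s.f.).
Carrying full precision, 740.771 × 86.77 = 64276.69967 kg; 86.77 has 4 s.f., so the result keeps min(5, 4) = 4 s.f.
Rounded to 4 significant figures: 6.428 × 10⁴ kg.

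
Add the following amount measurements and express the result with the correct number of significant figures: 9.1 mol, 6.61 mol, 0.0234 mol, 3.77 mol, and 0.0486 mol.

19.6 mol

9.1 mol + 6.61 mol + 0.0234 mol + 3.77 mol + 0.0486 mol = 19.5520 mol.
Addition/subtraction keeps the fewest decimal places: 9.1 → 1 decimal place, 6.61 → 2 decimal places, 0.0234 → 4 decimal places, 3.77 → 2 decimal places, 0.0486 → 4 decimal places; limit is 1.
Rounded to 1 decimal place: 19.6 mol.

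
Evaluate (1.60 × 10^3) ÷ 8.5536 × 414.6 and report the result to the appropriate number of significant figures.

(1.60 × 10^3) ÷ 8.5536 × 414.6 = 77553.3108866…
Multiplication/division keeps the fewest significant figures: 1.60 × 10^3 → 3 s.f., 8.5536 → 5 s.f., 414.6 → 4 s.f.; limit is 3.
Rounded to 3 significant figures: 7.76 × 10^4.

7.76 × 10^4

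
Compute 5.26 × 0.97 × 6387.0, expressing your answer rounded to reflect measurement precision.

3.3 × 10^4

5.26 × 0.97 × 6387.0 = 32587.7514
Multiplication/division keeps the fewest significant figures: 5.26 → 3 s.f., 0.97 → 2 s.f., 6387.0 → 5 s.f.; limit is 2.
Rounded to 2 significant figures: 3.3 × 10^4.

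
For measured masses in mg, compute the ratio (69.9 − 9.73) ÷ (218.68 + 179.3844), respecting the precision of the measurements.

0.151

69.9 − 9.73 = 60.17, limited to 1 d.p. → 3 s.f.; 218.68 + 179.3844 = 398.0644, limited to 2 d.p. → 5 s.f.
Carrying full precision, 60.17 ÷ 398.0644 = 0.151156446042…; keep min(3, 5) = 3 s.f.
Rounded to 3 significant figures: 0.151.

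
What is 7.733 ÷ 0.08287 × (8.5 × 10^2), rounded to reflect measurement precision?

7.733 ÷ 0.08287 × (8.5 × 10^2) = 79317.6058887…
Multiplication/division keeps the fewest significant figures: 7.733 → 4 s.f., 0.08287 → 4 s.f., 8.5 × 10^2 → 2 s.f.; limit is 2.
Rounded to 2 significant figures: 7.9 × 10^4.

7.9 × 10^4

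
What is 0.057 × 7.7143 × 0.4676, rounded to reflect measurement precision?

0.057 × 7.7143 × 0.4676 = 0.20561078076
Multiplication/division keeps the fewest significant figures: 0.057 → 2 s.f., 7.7143 → 5 s.f., 0.4676 → 4 s.f.; limit is 2.
Rounded to 2 significant figures: 0.21.

0.21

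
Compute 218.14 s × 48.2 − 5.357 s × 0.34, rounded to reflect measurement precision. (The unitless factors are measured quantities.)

1.05 × 10^4 s

218.14 × 48.2 = 10514.348 → 1.05 × 10^4 s (3 s.f., last digit at the 10^2 place).
5.357 × 0.34 = 1.82138 → 1.8 s (2 s.f., last digit at the 10^-1 place).
Difference: 10512.52662 s; keep the coarser place, 10^2.
Result: 1.05 × 10^4 s.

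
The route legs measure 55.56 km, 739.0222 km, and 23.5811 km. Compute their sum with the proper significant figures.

818.16 km

55.56 km + 739.0222 km + 23.5811 km = 818.1633 km.
Addition/subtraction keeps the fewest decimal places: 55.56 → 2 decimal places, 739.0222 → 4 decimal places, 23.5811 → 4 decimal places; limit is 2.
Rounded to 2 decimal places: 818.16 km.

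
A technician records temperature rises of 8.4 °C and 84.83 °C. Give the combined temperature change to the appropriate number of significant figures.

93.2 °C

8.4 °C + 84.83 °C = 93.23 °C.
Addition/subtraction keeps the fewest decimal places: 8.4 → 1 decimal place, 84.83 → 2 decimal places; limit is 1.
Rounded to 1 decimal place: 93.2 °C.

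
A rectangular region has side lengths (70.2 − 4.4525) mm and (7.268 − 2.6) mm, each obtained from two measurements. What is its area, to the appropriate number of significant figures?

3.1 × 10^2 mm²

70.2 − 4.4525 = 65.7475, limited to 1 d.p. → 3 s.f.; 7.268 − 2.6 = 4.668, limited to 1 d.p. → 2 s.f.
Carrying full precision, 65.7475 × 4.668 = 306.90933; keep min(3, 2) = 2 s.f.
Rounded to 2 significant figures: 3.1 × 10^2 mm².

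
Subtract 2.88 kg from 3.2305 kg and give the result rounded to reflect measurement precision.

0.35 kg

3.2305 kg − 2.88 kg = 0.3505 kg.
Addition/subtraction keeps the fewest decimal places: 3.2305 → 4 decimal places, 2.88 → 2 decimal places; limit is 2.
Rounded to 2 decimal places: 0.35 kg.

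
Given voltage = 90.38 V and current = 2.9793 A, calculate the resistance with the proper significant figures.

30.34 Ω

resistance = 90.38 V ÷ 2.9793 A = 30.3359849629… Ω.
90.38 has 4 significant figures; 2.9793 has 5.
Division/multiplication keeps the fewest: 4 significant figures.
Rounded: 30.34 Ω.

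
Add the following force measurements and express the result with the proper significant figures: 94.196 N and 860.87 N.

955.07 N

94.196 N + 860.87 N = 955.066 N.
Addition/subtraction keeps the fewest decimal places: 94.196 → 3 decimal places, 860.87 → 2 decimal places; limit is 2.
Rounded to 2 decimal places: 955.07 N.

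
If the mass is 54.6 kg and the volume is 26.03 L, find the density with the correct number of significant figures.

density = 54.6 kg ÷ 26.03 L = 2.09757971571… kg/L.
54.6 has 3 significant figures; 26.03 has 4.
Division/multiplication keeps the fewest: 3 significant figures.
Rounded: 2.10 kg/L.

2.10 kg/L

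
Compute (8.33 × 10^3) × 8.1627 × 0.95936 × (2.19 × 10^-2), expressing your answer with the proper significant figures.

(8.33 × 10^3) × 8.1627 × 0.95936 × (2.19 × 10^-2) = 1428.57997599…
Multiplication/division keeps the fewest significant figures: 8.33 × 10^3 → 3 s.f., 8.1627 → 5 s.f., 0.95936 → 5 s.f., 2.19 × 10^-2 → 3 s.f.; limit is 3.
Rounded to 3 significant figures: 1.43 × 10^3.

1.43 × 10^3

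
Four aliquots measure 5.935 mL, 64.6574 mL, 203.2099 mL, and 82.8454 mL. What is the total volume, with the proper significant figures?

3.56648 × 10² mL

5.935 mL + 64.6574 mL + 203.2099 mL + 82.8454 mL = 356.6477 mL.
Addition/subtraction keeps the fewest decimal places: 5.935 → 3 decimal places, 64.6574 → 4 decimal places, 203.2099 → 4 decimal places, 82.8454 → 4 decimal places; limit is 3.
Rounded to 3 decimal places: 3.56648 × 10² mL.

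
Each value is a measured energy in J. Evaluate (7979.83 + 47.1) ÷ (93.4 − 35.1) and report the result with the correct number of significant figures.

138

7979.83 + 47.1 = 8026.93, limited to 1 d.p. → 5 s.f.; 93.4 − 35.1 = 58.3, limited to 1 d.p. → 3 s.f.
Carrying full precision, 8026.93 ÷ 58.3 = 137.683190395…; keep min(5, 3) = 3 s.f.
Rounded to 3 significant figures: 138.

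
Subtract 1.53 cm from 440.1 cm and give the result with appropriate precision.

438.6 cm

440.1 cm − 1.53 cm = 438.57 cm.
Addition/subtraction keeps the fewest decimal places: 440.1 → 1 decimal place, 1.53 → 2 decimal places; limit is 1.
Rounded to 1 decimal place: 438.6 cm.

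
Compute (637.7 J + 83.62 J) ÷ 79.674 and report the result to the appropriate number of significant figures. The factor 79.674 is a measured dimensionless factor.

9.053 J

637.7 J + 83.62 J = 721.32 J; the sum is limited to 1 decimal place (4 s.f.).
Carrying full precision, 721.32 ÷ 79.674 = 9.05339257474… J; 79.674 has 5 s.f., so the result keeps min(4, 5) = 4 s.f.
Rounded to 4 significant figures: 9.053 J.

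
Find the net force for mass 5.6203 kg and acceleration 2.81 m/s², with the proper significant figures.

15.8 N

net force = 5.6203 kg × 2.81 m/s² = 15.793043 N.
5.6203 has 5 significant figures; 2.81 has 3.
Division/multiplication keeps the fewest: 3 significant figures.
Rounded: 15.8 N.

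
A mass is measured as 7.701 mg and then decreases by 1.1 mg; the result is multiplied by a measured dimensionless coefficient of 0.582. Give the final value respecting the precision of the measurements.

3.8 mg

7.701 mg − 1.1 mg = 6.601 mg; the difference is limited to 1 decimal place (2 s.f.).
Carrying full precision, 6.601 × 0.582 = 3.841782 mg; 0.582 has 3 s.f., so the result keeps min(2, 3) = 2 s.f.
Rounded to 2 significant figures: 3.8 mg.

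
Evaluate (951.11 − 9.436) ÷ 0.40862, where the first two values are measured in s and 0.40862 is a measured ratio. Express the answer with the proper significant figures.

2304.5 s

951.11 s − 9.436 s = 941.674 s; the difference is limited to 2 decimal places (5 s.f.).
Carrying full precision, 941.674 ÷ 0.40862 = 2304.52253928… s; 0.40862 has 5 s.f., so the result keeps min(5, 5) = 5 s.f.
Rounded to 5 significant figures: 2304.5 s.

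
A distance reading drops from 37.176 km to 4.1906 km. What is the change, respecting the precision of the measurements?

32.985 km

37.176 km − 4.1906 km = 32.9854 km.
Addition/subtraction keeps the fewest decimal places: 37.176 → 3 decimal places, 4.1906 → 4 decimal places; limit is 3.
Rounded to 3 decimal places: 32.985 km.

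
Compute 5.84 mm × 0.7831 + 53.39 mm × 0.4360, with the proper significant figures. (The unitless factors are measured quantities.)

27.85 mm

5.84 × 0.7831 = 4.573304 → 4.57 mm (3 s.f., last digit at the 10^-2 place).
53.39 × 0.4360 = 23.27804 → 23.28 mm (4 s.f., last digit at the 10^-2 place).
Sum: 27.851344 mm; keep the coarser place, 10^-2.
Result: 27.85 mm.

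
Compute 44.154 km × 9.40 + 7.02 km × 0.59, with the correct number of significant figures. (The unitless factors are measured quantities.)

419 km

44.154 × 9.40 = 415.0476 → 415 km (3 s.f., last digit at the 10^0 place).
7.02 × 0.59 = 4.1418 → 4.1 km (2 s.f., last digit at the 10^-1 place).
Sum: 419.1894 km; keep the coarser place, 10^0.
Result: 419 km.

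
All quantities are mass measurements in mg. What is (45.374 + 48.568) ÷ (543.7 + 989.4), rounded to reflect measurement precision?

45.374 + 48.568 = 93.942, limited to 3 d.p. → 5 s.f.; 543.7 + 989.4 = 1533.1, limited to 1 d.p. → 5 s.f.
Carrying full precision, 93.942 ÷ 1533.1 = 0.0612758463244…; keep min(5, 5) = 5 s.f.
Rounded to 5 significant figures: 0.061276.

0.061276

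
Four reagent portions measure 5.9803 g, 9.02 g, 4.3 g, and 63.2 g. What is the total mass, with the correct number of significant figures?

82.5 g

5.9803 g + 9.02 g + 4.3 g + 63.2 g = 82.5003 g.
Addition/subtraction keeps the fewest decimal places: 5.9803 → 4 decimal places, 9.02 → 2 decimal places, 4.3 → 1 decimal place, 63.2 → 1 decimal place; limit is 1.
Rounded to 1 decimal place: 82.5 g.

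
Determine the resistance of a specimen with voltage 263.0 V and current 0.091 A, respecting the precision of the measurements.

resistance = 263.0 V ÷ 0.091 A = 2890.10989011… Ω.
263.0 has 4 significant figures; 0.091 has 2.
Division/multiplication keeps the fewest: 2 significant figures.
Rounded: 2.9 × 10^3 Ω.

2.9 × 10^3 Ω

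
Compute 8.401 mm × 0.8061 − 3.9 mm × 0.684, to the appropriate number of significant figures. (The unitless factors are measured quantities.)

8.401 × 0.8061 = 6.7720461 → 6.772 mm (4 s.f., last digit at the 10^-3 place).
3.9 × 0.684 = 2.6676 → 2.7 mm (2 s.f., last digit at the 10^-1 place).
Difference: 4.1044461 mm; keep the coarser place, 10^-1.
Result: 4.1 mm.

4.1 mm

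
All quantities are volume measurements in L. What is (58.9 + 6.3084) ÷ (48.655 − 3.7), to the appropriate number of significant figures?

58.9 + 6.3084 = 65.2084, limited to 1 d.p. → 3 s.f.; 48.655 − 3.7 = 44.955, limited to 1 d.p. → 3 s.f.
Carrying full precision, 65.2084 ÷ 44.955 = 1.45052608164…; keep min(3, 3) = 3 s.f.
Rounded to 3 significant figures: 1.45.

1.45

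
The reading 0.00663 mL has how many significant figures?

0.00663: leading zeros are not significant.

3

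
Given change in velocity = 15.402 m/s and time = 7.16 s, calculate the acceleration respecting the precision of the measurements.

acceleration = 15.402 m/s ÷ 7.16 s = 2.15111731844… m/s².
15.402 has 5 significant figures; 7.16 has 3.
Division/multiplication keeps the fewest: 3 significant figures.
Rounded: 2.15 m/s².

2.15 m/s²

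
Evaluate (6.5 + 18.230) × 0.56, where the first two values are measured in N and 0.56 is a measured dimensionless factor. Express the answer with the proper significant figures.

6.5 N + 18.230 N = 24.730 N; the sum is limited to 1 decimal place (3 s.f.).
Carrying full precision, 24.730 × 0.56 = 13.8488 N; 0.56 has 2 s.f., so the result keeps min(3, 2) = 2 s.f.
Rounded to 2 significant figures: 14 N.

14 N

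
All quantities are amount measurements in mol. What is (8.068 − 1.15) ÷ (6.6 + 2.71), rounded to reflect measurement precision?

8.068 − 1.15 = 6.918, limited to 2 d.p. → 3 s.f.; 6.6 + 2.71 = 9.31, limited to 1 d.p. → 2 s.f.
Carrying full precision, 6.918 ÷ 9.31 = 0.743071965628…; keep min(3, 2) = 2 s.f.
Rounded to 2 significant figures: 7.4 × 10^-1.

7.4 × 10^-1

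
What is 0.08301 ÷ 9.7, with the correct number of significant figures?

0.0086

0.08301 ÷ 9.7 = 0.00855773195876…
Multiplication/division keeps the fewest significant figures: 0.08301 → 4 s.f., 9.7 → 2 s.f.; limit is 2.
Rounded to 2 significant figures: 0.0086.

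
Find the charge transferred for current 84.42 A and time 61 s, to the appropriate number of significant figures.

charge transferred = 84.42 A × 61 s = 5149.62 C.
84.42 has 4 significant figures; 61 has 2.
Division/multiplication keeps the fewest: 2 significant figures.
Rounded: 5.1 × 10³ C.

5.1 × 10³ C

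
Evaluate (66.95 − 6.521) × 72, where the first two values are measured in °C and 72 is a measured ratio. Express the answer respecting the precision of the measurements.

66.95 °C − 6.521 °C = 60.429 °C; the difference is limited to 2 decimal places (4 s.f.).
Carrying full precision, 60.429 × 72 = 4350.888 °C; 72 has 2 s.f., so the result keeps min(4, 2) = 2 s.f.
Rounded to 2 significant figures: 4.4 × 10³ °C.

4.4 × 10³ °C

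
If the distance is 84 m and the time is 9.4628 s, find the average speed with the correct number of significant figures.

average speed = 84 m ÷ 9.4628 s = 8.87686519846… m/s.
84 has 2 significant figures; 9.4628 has 5.
Division/multiplication keeps the fewest: 2 significant figures.
Rounded: 8.9 m/s.

8.9 m/s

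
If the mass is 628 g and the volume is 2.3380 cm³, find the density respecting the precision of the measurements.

density = 628 g ÷ 2.3380 cm³ = 268.605645851… g/cm³.
628 has 3 significant figures; 2.3380 has 5.
Division/multiplication keeps the fewest: 3 significant figures.
Rounded: 269 g/cm³.

269 g/cm³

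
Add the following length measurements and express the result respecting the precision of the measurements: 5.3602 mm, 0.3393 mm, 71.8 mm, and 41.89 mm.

5.3602 mm + 0.3393 mm + 71.8 mm + 41.89 mm = 119.3895 mm.
Addition/subtraction keeps the fewest decimal places: 5.3602 → 4 decimal places, 0.3393 → 4 decimal places, 71.8 → 1 decimal place, 41.89 → 2 decimal places; limit is 1.
Rounded to 1 decimal place: 119.4 mm.

119.4 mm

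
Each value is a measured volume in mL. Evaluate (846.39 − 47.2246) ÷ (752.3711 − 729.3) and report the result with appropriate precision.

846.39 − 47.2246 = 799.1654, limited to 2 d.p. → 5 s.f.; 752.3711 − 729.3 = 23.0711, limited to 1 d.p. → 3 s.f.
Carrying full precision, 799.1654 ÷ 23.0711 = 34.6392413019…; keep min(5, 3) = 3 s.f.
Rounded to 3 significant figures: 34.6.

34.6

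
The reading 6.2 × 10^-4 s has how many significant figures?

6.2 × 10^-4: in scientific notation every digit of the coefficient is significant.

2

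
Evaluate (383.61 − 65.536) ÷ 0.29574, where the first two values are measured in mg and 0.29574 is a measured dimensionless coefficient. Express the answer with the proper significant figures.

1075.5 mg

383.61 mg − 65.536 mg = 318.074 mg; the difference is limited to 2 decimal places (5 s.f.).
Carrying full precision, 318.074 ÷ 0.29574 = 1075.51903699… mg; 0.29574 has 5 s.f., so the result keeps min(5, 5) = 5 s.f.
Rounded to 5 significant figures: 1075.5 mg.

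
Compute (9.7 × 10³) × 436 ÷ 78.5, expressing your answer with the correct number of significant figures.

5.4 × 10⁴

(9.7 × 10³) × 436 ÷ 78.5 = 53875.1592357…
Multiplication/division keeps the fewest significant figures: 9.7 × 10³ → 2 s.f., 436 → 3 s.f., 78.5 → 3 s.f.; limit is 2.
Rounded to 2 significant figures: 5.4 × 10⁴.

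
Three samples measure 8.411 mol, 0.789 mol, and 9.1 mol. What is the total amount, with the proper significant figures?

8.411 mol + 0.789 mol + 9.1 mol = 18.300 mol.
Addition/subtraction keeps the fewest decimal places: 8.411 → 3 decimal places, 0.789 → 3 decimal places, 9.1 → 1 decimal place; limit is 1.
Rounded to 1 decimal place: 18.3 mol.

18.3 mol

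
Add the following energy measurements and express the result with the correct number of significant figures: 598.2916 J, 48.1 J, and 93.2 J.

598.2916 J + 48.1 J + 93.2 J = 739.5916 J.
Addition/subtraction keeps the fewest decimal places: 598.2916 → 4 decimal places, 48.1 → 1 decimal place, 93.2 → 1 decimal place; limit is 1.
Rounded to 1 decimal place: 739.6 J.

739.6 J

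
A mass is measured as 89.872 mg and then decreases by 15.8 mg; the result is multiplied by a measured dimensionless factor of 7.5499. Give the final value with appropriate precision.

89.872 mg − 15.8 mg = 74.072 mg; the difference is limited to 1 decimal place (3 s.f.).
Carrying full precision, 74.072 × 7.5499 = 559.2361928 mg; 7.5499 has 5 s.f., so the result keeps min(3, 5) = 3 s.f.
Rounded to 3 significant figures: 5.59 × 10^2 mg.

5.59 × 10^2 mg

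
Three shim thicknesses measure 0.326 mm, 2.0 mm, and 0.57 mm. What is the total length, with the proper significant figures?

2.9 mm

0.326 mm + 2.0 mm + 0.57 mm = 2.896 mm.
Addition/subtraction keeps the fewest decimal places: 0.326 → 3 decimal places, 2.0 → 1 decimal place, 0.57 → 2 decimal places; limit is 1.
Rounded to 1 decimal place: 2.9 mm.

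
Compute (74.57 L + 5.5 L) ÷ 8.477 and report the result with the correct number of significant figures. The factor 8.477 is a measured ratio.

74.57 L + 5.5 L = 80.07 L; the sum is limited to 1 decimal place (3 s.f.).
Carrying full precision, 80.07 ÷ 8.477 = 9.44555857025… L; 8.477 has 4 s.f., so the result keeps min(3, 4) = 3 s.f.
Rounded to 3 significant figures: 9.45 L.

9.45 L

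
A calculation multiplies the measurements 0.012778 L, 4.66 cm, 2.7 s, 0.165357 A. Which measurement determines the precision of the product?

2.7 s

0.012778 L → 5 s.f.; 4.66 cm → 3 s.f.; 2.7 s → 2 s.f.; 0.165357 A → 6 s.f.
The fewest is 2 significant figures, from 2.7 s.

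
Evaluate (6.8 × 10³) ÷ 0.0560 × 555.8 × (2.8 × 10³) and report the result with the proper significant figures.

(6.8 × 10³) ÷ 0.0560 × 555.8 × (2.8 × 10³) = 1.88972 × 10^11…
Multiplication/division keeps the fewest significant figures: 6.8 × 10³ → 2 s.f., 0.0560 → 3 s.f., 555.8 → 4 s.f., 2.8 × 10³ → 2 s.f.; limit is 2.
Rounded to 2 significant figures: 1.9 × 10¹¹.

1.9 × 10¹¹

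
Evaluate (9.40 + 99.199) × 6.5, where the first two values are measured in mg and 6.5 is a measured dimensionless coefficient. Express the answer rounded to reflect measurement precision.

9.40 mg + 99.199 mg = 108.599 mg; the sum is limited to 2 decimal places (5 s.f.).
Carrying full precision, 108.599 × 6.5 = 705.8935 mg; 6.5 has 2 s.f., so the result keeps min(5, 2) = 2 s.f.
Rounded to 2 significant figures: 7.1 × 10^2 mg.

7.1 × 10^2 mg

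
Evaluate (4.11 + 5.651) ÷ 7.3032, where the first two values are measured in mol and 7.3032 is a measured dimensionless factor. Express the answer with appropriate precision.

4.11 mol + 5.651 mol = 9.761 mol; the sum is limited to 2 decimal places (3 s.f.).
Carrying full precision, 9.761 ÷ 7.3032 = 1.33653740826… mol; 7.3032 has 5 s.f., so the result keeps min(3, 5) = 3 s.f.
Rounded to 3 significant figures: 1.34 mol.

1.34 mol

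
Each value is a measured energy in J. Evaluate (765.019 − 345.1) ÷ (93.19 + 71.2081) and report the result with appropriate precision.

2.554

765.019 − 345.1 = 419.919, limited to 1 d.p. → 4 s.f.; 93.19 + 71.2081 = 164.3981, limited to 2 d.p. → 5 s.f.
Carrying full precision, 419.919 ÷ 164.3981 = 2.5542813451…; keep min(4, 5) = 4 s.f.
Rounded to 4 significant figures: 2.554.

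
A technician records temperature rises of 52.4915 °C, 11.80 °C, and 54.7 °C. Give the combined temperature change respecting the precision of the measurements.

1.190 × 10² °C

52.4915 °C + 11.80 °C + 54.7 °C = 118.9915 °C.
Addition/subtraction keeps the fewest decimal places: 52.4915 → 4 decimal places, 11.80 → 2 decimal places, 54.7 → 1 decimal place; limit is 1.
Rounded to 1 decimal place: 1.190 × 10² °C.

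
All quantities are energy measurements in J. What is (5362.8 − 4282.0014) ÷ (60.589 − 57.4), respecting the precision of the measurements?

5362.8 − 4282.0014 = 1080.7986, limited to 1 d.p. → 5 s.f.; 60.589 − 57.4 = 3.189, limited to 1 d.p. → 2 s.f.
Carrying full precision, 1080.7986 ÷ 3.189 = 338.914581373…; keep min(5, 2) = 2 s.f.
Rounded to 2 significant figures: 3.4 × 10^2.

3.4 × 10^2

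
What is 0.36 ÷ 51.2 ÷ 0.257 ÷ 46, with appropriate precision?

5.9 × 10⁻⁴

0.36 ÷ 51.2 ÷ 0.257 ÷ 46 = 0.00059475976992…
Multiplication/division keeps the fewest significant figures: 0.36 → 2 s.f., 51.2 → 3 s.f., 0.257 → 3 s.f., 46 → 2 s.f.; limit is 2.
Rounded to 2 significant figures: 5.9 × 10⁻⁴.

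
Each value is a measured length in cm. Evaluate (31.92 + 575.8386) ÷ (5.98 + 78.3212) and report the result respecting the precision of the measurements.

31.92 + 575.8386 = 607.7586, limited to 2 d.p. → 5 s.f.; 5.98 + 78.3212 = 84.3012, limited to 2 d.p. → 4 s.f.
Carrying full precision, 607.7586 ÷ 84.3012 = 7.20937068511…; keep min(5, 4) = 4 s.f.
Rounded to 4 significant figures: 7.209.

7.209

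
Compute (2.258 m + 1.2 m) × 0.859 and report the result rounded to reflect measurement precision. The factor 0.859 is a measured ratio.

3.0 m

2.258 m + 1.2 m = 3.458 m; the sum is limited to 1 decimal place (2 s.f.).
Carrying full precision, 3.458 × 0.859 = 2.970422 m; 0.859 has 3 s.f., so the result keeps min(2, 3) = 2 s.f.
Rounded to 2 significant figures: 3.0 m.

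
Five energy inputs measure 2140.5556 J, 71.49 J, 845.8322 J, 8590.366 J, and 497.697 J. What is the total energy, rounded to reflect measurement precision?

2140.5556 J + 71.49 J + 845.8322 J + 8590.366 J + 497.697 J = 12145.9408 J.
Addition/subtraction keeps the fewest decimal places: 2140.5556 → 4 decimal places, 71.49 → 2 decimal places, 845.8322 → 4 decimal places, 8590.366 → 3 decimal places, 497.697 → 3 decimal places; limit is 2.
Rounded to 2 decimal places: 12145.94 J.

12145.94 J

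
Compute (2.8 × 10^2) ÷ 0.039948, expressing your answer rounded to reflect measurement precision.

7.0 × 10^3

(2.8 × 10^2) ÷ 0.039948 = 7009.1118454…
Multiplication/division keeps the fewest significant figures: 2.8 × 10^2 → 2 s.f., 0.039948 → 5 s.f.; limit is 2.
Rounded to 2 significant figures: 7.0 × 10^3.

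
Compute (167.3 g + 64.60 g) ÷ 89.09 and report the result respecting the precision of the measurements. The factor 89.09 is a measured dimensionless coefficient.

2.603 g

167.3 g + 64.60 g = 231.90 g; the sum is limited to 1 decimal place (4 s.f.).
Carrying full precision, 231.90 ÷ 89.09 = 2.60298574475… g; 89.09 has 4 s.f., so the result keeps min(4, 4) = 4 s.f.
Rounded to 4 significant figures: 2.603 g.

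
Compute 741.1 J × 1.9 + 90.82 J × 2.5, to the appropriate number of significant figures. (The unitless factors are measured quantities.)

741.1 × 1.9 = 1408.09 → 1.4 × 10³ J (2 s.f., last digit at the 10^2 place).
90.82 × 2.5 = 227.05 → 2.3 × 10² J (2 s.f., last digit at the 10^1 place).
Sum: 1635.14 J; keep the coarser place, 10^2.
Result: 1.6 × 10³ J.

1.6 × 10³ J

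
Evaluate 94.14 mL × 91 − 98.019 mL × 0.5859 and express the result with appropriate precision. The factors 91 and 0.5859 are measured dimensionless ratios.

94.14 × 91 = 8566.74 → 8.6 × 10^3 mL (2 s.f., last digit at the 10^2 place).
98.019 × 0.5859 = 57.4293321 → 57.43 mL (4 s.f., last digit at the 10^-2 place).
Difference: 8509.3106679 mL; keep the coarser place, 10^2.
Result: 8.5 × 10^3 mL.

8.5 × 10^3 mL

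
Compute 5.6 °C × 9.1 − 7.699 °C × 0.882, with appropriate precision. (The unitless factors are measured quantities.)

44 °C

5.6 × 9.1 = 50.96 → 51 °C (2 s.f., last digit at the 10^0 place).
7.699 × 0.882 = 6.790518 → 6.79 °C (3 s.f., last digit at the 10^-2 place).
Difference: 44.169482 °C; keep the coarser place, 10^0.
Result: 44 °C.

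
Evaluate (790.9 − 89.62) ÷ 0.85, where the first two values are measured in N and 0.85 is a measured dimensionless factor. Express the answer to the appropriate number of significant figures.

790.9 N − 89.62 N = 701.28 N; the difference is limited to 1 decimal place (4 s.f.).
Carrying full precision, 701.28 ÷ 0.85 = 825.035294118… N; 0.85 has 2 s.f., so the result keeps min(4, 2) = 2 s.f.
Rounded to 2 significant figures: 8.3 × 10² N.

8.3 × 10² N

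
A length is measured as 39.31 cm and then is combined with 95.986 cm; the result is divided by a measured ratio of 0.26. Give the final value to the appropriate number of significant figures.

5.2 × 10² cm

39.31 cm + 95.986 cm = 135.296 cm; the sum is limited to 2 decimal places (5 s.f.).
Carrying full precision, 135.296 ÷ 0.26 = 520.369230769… cm; 0.26 has 2 s.f., so the result keeps min(5, 2) = 2 s.f.
Rounded to 2 significant figures: 5.2 × 10² cm.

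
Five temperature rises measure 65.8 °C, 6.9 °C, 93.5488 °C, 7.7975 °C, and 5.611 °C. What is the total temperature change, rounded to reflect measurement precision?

1.797 × 10² °C

65.8 °C + 6.9 °C + 93.5488 °C + 7.7975 °C + 5.611 °C = 179.6573 °C.
Addition/subtraction keeps the fewest decimal places: 65.8 → 1 decimal place, 6.9 → 1 decimal place, 93.5488 → 4 decimal places, 7.7975 → 4 decimal places, 5.611 → 3 decimal places; limit is 1.
Rounded to 1 decimal place: 1.797 × 10² °C.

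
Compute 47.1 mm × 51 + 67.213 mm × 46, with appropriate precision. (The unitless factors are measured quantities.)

47.1 × 51 = 2402.1 → 2.4 × 10^3 mm (2 s.f., last digit at the 10^2 place).
67.213 × 46 = 3091.798 → 3.1 × 10^3 mm (2 s.f., last digit at the 10^2 place).
Sum: 5493.898 mm; keep the coarser place, 10^2.
Result: 5.5 × 10^3 mm.

5.5 × 10^3 mm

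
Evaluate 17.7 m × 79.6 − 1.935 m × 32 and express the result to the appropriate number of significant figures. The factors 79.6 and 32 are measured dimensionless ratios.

17.7 × 79.6 = 1408.92 → 1.41 × 10³ m (3 s.f., last digit at the 10^1 place).
1.935 × 32 = 61.92 → 62 m (2 s.f., last digit at the 10^0 place).
Difference: 1347 m; keep the coarser place, 10^1.
Result: 1.35 × 10³ m.

1.35 × 10³ m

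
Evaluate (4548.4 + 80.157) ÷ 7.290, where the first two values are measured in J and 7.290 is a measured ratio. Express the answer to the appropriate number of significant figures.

4548.4 J + 80.157 J = 4628.557 J; the sum is limited to 1 decimal place (5 s.f.).
Carrying full precision, 4628.557 ÷ 7.290 = 634.918655693… J; 7.290 has 4 s.f., so the result keeps min(5, 4) = 4 s.f.
Rounded to 4 significant figures: 634.9 J.

634.9 J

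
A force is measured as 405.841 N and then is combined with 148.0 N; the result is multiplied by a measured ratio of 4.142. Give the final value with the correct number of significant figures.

2294 N

405.841 N + 148.0 N = 553.841 N; the sum is limited to 1 decimal place (4 s.f.).
Carrying full precision, 553.841 × 4.142 = 2294.009422 N; 4.142 has 4 s.f., so the result keeps min(4, 4) = 4 s.f.
Rounded to 4 significant figures: 2294 N.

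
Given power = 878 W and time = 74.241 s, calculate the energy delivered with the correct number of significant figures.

6.52 × 10^4 J

energy delivered = 878 W × 74.241 s = 65183.598 J.
878 has 3 significant figures; 74.241 has 5.
Division/multiplication keeps the fewest: 3 significant figures.
Rounded: 6.52 × 10^4 J.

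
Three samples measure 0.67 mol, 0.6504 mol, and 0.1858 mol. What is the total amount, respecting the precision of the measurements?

0.67 mol + 0.6504 mol + 0.1858 mol = 1.5062 mol.
Addition/subtraction keeps the fewest decimal places: 0.67 → 2 decimal places, 0.6504 → 4 decimal places, 0.1858 → 4 decimal places; limit is 2.
Rounded to 2 decimal places: 1.51 mol.

1.51 mol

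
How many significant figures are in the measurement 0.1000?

0.1000: leading zeros are not significant; trailing zeros after a decimal point are significant.

4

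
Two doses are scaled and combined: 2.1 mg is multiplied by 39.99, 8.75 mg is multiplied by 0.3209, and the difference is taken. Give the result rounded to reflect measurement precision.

81 mg

2.1 × 39.99 = 83.979 → 84 mg (2 s.f., last digit at the 10^0 place).
8.75 × 0.3209 = 2.807875 → 2.81 mg (3 s.f., last digit at the 10^-2 place).
Difference: 81.171125 mg; keep the coarser place, 10^0.
Result: 81 mg.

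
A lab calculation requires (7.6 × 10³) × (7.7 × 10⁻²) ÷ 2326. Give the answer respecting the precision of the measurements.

(7.6 × 10³) × (7.7 × 10⁻²) ÷ 2326 = 0.251590713672…
Multiplication/division keeps the fewest significant figures: 7.6 × 10³ → 2 s.f., 7.7 × 10⁻² → 2 s.f., 2326 → 4 s.f.; limit is 2.
Rounded to 2 significant figures: 0.25.

0.25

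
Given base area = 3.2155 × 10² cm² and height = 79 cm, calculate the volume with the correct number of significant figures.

2.5 × 10⁴ cm³

volume = 3.2155 × 10² cm² × 79 cm = 25402.45 cm³.
3.2155 × 10² has 5 significant figures; 79 has 2.
Division/multiplication keeps the fewest: 2 significant figures.
Rounded: 2.5 × 10⁴ cm³.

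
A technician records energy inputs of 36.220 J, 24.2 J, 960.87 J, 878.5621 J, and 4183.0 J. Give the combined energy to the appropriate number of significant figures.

36.220 J + 24.2 J + 960.87 J + 878.5621 J + 4183.0 J = 6082.8521 J.
Addition/subtraction keeps the fewest decimal places: 36.220 → 3 decimal places, 24.2 → 1 decimal place, 960.87 → 2 decimal places, 878.5621 → 4 decimal places, 4183.0 → 1 decimal place; limit is 1.
Rounded to 1 decimal place: 6082.9 J.

6082.9 J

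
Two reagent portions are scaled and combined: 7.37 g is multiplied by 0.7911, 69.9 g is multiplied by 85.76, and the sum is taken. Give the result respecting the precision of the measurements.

6.00 × 10^3 g

7.37 × 0.7911 = 5.830407 → 5.83 g (3 s.f., last digit at the 10^-2 place).
69.9 × 85.76 = 5994.624 → 5.99 × 10^3 g (3 s.f., last digit at the 10^1 place).
Sum: 6000.454407 g; keep the coarser place, 10^1.
Result: 6.00 × 10^3 g.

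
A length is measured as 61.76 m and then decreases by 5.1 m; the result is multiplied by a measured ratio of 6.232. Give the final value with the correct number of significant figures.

353 m

61.76 m − 5.1 m = 56.66 m; the difference is limited to 1 decimal place (3 s.f.).
Carrying full precision, 56.66 × 6.232 = 353.10512 m; 6.232 has 4 s.f., so the result keeps min(3, 4) = 3 s.f.
Rounded to 3 significant figures: 353 m.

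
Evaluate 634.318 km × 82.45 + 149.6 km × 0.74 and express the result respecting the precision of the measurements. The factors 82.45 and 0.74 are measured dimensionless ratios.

5.241 × 10⁴ km

634.318 × 82.45 = 52299.5191 → 5.230 × 10⁴ km (4 s.f., last digit at the 10^1 place).
149.6 × 0.74 = 110.704 → 1.1 × 10² km (2 s.f., last digit at the 10^1 place).
Sum: 52410.2231 km; keep the coarser place, 10^1.
Result: 5.241 × 10⁴ km.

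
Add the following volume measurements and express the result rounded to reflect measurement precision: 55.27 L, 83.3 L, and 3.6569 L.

142.2 L

55.27 L + 83.3 L + 3.6569 L = 142.2269 L.
Addition/subtraction keeps the fewest decimal places: 55.27 → 2 decimal places, 83.3 → 1 decimal place, 3.6569 → 4 decimal places; limit is 1.
Rounded to 1 decimal place: 142.2 L.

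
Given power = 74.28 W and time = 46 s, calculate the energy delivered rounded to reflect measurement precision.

3.4 × 10^3 J

energy delivered = 74.28 W × 46 s = 3416.88 J.
74.28 has 4 significant figures; 46 has 2.
Division/multiplication keeps the fewest: 2 significant figures.
Rounded: 3.4 × 10^3 J.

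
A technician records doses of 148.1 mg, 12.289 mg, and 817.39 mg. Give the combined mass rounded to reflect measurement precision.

148.1 mg + 12.289 mg + 817.39 mg = 977.779 mg.
Addition/subtraction keeps the fewest decimal places: 148.1 → 1 decimal place, 12.289 → 3 decimal places, 817.39 → 2 decimal places; limit is 1.
Rounded to 1 decimal place: 977.8 mg.

977.8 mg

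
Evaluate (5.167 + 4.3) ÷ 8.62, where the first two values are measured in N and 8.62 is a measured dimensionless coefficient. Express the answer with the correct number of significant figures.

5.167 N + 4.3 N = 9.467 N; the sum is limited to 1 decimal place (2 s.f.).
Carrying full precision, 9.467 ÷ 8.62 = 1.09825986079… N; 8.62 has 3 s.f., so the result keeps min(2, 3) = 2 s.f.
Rounded to 2 significant figures: 1.1 N.

1.1 N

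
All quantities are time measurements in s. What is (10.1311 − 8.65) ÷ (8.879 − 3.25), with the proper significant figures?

10.1311 − 8.65 = 1.4811, limited to 2 d.p. → 3 s.f.; 8.879 − 3.25 = 5.629, limited to 2 d.p. → 3 s.f.
Carrying full precision, 1.4811 ÷ 5.629 = 0.263119559424…; keep min(3, 3) = 3 s.f.
Rounded to 3 significant figures: 0.263.

0.263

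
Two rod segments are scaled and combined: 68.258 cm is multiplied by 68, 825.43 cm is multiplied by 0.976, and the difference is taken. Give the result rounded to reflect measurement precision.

3.8 × 10³ cm

68.258 × 68 = 4641.544 → 4.6 × 10³ cm (2 s.f., last digit at the 10^2 place).
825.43 × 0.976 = 805.61968 → 806 cm (3 s.f., last digit at the 10^0 place).
Difference: 3835.92432 cm; keep the coarser place, 10^2.
Result: 3.8 × 10³ cm.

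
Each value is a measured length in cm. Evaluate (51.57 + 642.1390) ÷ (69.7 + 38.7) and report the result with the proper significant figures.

51.57 + 642.1390 = 693.7090, limited to 2 d.p. → 5 s.f.; 69.7 + 38.7 = 108.4, limited to 1 d.p. → 4 s.f.
Carrying full precision, 693.7090 ÷ 108.4 = 6.3995295203…; keep min(5, 4) = 4 s.f.
Rounded to 4 significant figures: 6.400.

6.400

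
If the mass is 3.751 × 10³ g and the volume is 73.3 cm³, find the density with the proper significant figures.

density = 3.751 × 10³ g ÷ 73.3 cm³ = 51.173260573… g/cm³.
3.751 × 10³ has 4 significant figures; 73.3 has 3.
Division/multiplication keeps the fewest: 3 significant figures.
Rounded: 51.2 g/cm³.

51.2 g/cm³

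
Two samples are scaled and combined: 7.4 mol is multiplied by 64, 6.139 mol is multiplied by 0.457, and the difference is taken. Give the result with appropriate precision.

7.4 × 64 = 473.6 → 4.7 × 10² mol (2 s.f., last digit at the 10^1 place).
6.139 × 0.457 = 2.805523 → 2.81 mol (3 s.f., last digit at the 10^-2 place).
Difference: 470.794477 mol; keep the coarser place, 10^1.
Result: 4.7 × 10² mol.

4.7 × 10² mol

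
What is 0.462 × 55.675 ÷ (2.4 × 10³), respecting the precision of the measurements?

0.011

0.462 × 55.675 ÷ (2.4 × 10³) = 0.0107174375
Multiplication/division keeps the fewest significant figures: 0.462 → 3 s.f., 55.675 → 5 s.f., 2.4 × 10³ → 2 s.f.; limit is 2.
Rounded to 2 significant figures: 0.011.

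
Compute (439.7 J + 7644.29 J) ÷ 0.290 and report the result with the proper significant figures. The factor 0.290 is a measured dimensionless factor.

2.79 × 10^4 J

439.7 J + 7644.29 J = 8083.99 J; the sum is limited to 1 decimal place (5 s.f.).
Carrying full precision, 8083.99 ÷ 0.290 = 27875.8275862… J; 0.290 has 3 s.f., so the result keeps min(5, 3) = 3 s.f.
Rounded to 3 significant figures: 2.79 × 10^4 J.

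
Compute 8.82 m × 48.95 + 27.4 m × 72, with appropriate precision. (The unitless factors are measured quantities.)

8.82 × 48.95 = 431.739 → 432 m (3 s.f., last digit at the 10^0 place).
27.4 × 72 = 1972.8 → 2.0 × 10^3 m (2 s.f., last digit at the 10^2 place).
Sum: 2404.539 m; keep the coarser place, 10^2.
Result: 2.4 × 10^3 m.

2.4 × 10^3 m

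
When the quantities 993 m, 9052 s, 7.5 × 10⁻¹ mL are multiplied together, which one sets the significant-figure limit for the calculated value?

7.5 × 10⁻¹ mL

993 m → 3 s.f.; 9052 s → 4 s.f.; 7.5 × 10⁻¹ mL → 2 s.f.
The fewest is 2 significant figures, from 7.5 × 10⁻¹ mL.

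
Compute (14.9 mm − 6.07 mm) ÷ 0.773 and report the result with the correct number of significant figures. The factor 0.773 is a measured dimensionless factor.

14.9 mm − 6.07 mm = 8.83 mm; the difference is limited to 1 decimal place (2 s.f.).
Carrying full precision, 8.83 ÷ 0.773 = 11.4230271669… mm; 0.773 has 3 s.f., so the result keeps min(2, 3) = 2 s.f.
Rounded to 2 significant figures: 11 mm.

11 mm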